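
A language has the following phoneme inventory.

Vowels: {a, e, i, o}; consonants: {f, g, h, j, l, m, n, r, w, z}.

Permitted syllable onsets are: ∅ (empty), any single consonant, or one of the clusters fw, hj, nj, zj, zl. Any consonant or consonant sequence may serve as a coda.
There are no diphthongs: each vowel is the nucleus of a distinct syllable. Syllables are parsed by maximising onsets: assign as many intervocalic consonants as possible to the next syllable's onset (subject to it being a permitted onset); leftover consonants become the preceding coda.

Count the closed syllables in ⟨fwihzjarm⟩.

2

Nuclei (vowels): i, a → 2 syllables.
Between /i/ (V1) and /a/ (V2): /hzj/ splits as /h/ + /zj/ (/zj/ is the longest suffix that is a licit onset).
So the parse is fwih.zjarm.
Classifying each syllable: /fwih/ (closed), /zjarm/ (closed).
Closed syllables: 2.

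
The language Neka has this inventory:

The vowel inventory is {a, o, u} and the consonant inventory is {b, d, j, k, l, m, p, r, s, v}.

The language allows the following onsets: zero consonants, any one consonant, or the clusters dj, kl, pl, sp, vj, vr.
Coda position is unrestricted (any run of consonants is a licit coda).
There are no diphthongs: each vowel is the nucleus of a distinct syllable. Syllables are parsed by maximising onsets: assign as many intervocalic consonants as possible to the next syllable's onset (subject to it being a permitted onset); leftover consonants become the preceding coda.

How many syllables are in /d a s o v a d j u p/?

Nuclei (vowels): a, o, a, u → 4 syllables.

4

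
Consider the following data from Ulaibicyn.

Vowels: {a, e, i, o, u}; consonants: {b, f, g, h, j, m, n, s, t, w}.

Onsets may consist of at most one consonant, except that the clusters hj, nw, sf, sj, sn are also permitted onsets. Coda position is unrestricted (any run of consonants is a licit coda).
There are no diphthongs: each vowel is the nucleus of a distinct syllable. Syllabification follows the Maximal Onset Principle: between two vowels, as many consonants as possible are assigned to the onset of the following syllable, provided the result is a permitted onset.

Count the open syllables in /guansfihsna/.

Nuclei (vowels): u, a, i, a → 4 syllables.
/u…a/ gap (V1→V2): hiatus — the boundary sits between the two vowels.
/a…i/ gap (V2→V3): /nsf/; trying suffixes from longest down, /sf/ is the first permitted one, so coda /n/ | onset /sf/.
/i…a/ gap (V3→V4): /hsn/; trying suffixes from longest down, /sn/ is the first permitted one, so coda /h/ | onset /sn/.
Putting it together: gu.an.sfih.sna.
Classifying each syllable: /gu/ (open), /an/ (closed), /sfih/ (closed), /sna/ (open).
Open syllables: 2.

2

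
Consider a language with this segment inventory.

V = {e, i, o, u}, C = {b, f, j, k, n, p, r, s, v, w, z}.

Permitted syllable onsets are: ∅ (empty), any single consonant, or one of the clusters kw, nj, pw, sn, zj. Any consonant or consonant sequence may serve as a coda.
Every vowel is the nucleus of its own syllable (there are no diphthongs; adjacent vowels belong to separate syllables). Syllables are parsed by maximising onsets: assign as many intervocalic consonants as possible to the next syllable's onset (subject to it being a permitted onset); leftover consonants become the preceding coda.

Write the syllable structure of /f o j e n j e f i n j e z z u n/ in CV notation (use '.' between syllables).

CV.CV.CCV.CV.CCVC.CVC

Vowels present: o, e, e, i, e, u; each is a nucleus, giving 6 syllables.
σ1/σ2 boundary: just /j/ — single C goes to the following onset.
σ2/σ3 boundary: /nj/ — entire cluster is a permitted onset → onset /nj/, coda ∅.
σ3/σ4 boundary: /f/ is a single consonant, so it becomes the next onset.
σ4/σ5 boundary: /nj/ is a licit onset in full, so it all attaches to the next syllable.
σ5/σ6 boundary: /zz/ — longest licit onset from the right is /z/, leaving /z/ as coda.
Syllabification: fo.je.nje.fi.njez.zun.
Mapping each syllable to C/V: /fo/ → CV, /je/ → CV, /nje/ → CCV, /fi/ → CV, /njez/ → CCVC, /zun/ → CVC.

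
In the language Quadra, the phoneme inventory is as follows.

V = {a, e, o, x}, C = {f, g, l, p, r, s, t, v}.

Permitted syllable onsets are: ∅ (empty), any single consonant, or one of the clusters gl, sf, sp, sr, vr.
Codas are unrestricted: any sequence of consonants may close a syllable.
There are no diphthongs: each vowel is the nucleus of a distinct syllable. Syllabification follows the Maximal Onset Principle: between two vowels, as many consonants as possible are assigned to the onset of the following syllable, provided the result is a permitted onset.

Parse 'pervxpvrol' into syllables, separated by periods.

per.vxp.vrol

Nuclei (vowels): e, x, o → 3 syllables.
/e…x/ gap (V1→V2): /rv/ — longest licit onset from the right is /v/, leaving /r/ as coda.
/x…o/ gap (V2→V3): /pvr/; trying suffixes from longest down, /vr/ is the first permitted one, so coda /p/ | onset /vr/.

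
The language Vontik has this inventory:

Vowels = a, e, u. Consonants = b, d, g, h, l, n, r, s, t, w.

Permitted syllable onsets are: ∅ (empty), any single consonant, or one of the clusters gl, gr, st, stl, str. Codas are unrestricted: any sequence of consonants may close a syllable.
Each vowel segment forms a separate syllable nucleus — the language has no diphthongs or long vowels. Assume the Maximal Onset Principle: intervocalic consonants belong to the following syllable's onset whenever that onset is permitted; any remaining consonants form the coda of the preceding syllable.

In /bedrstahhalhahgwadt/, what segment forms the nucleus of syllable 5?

a

The vowels are e, a, a, a, a — 5 nuclei, so 5 syllables.
The fifth nucleus (vowel 5 from the left) is /a/.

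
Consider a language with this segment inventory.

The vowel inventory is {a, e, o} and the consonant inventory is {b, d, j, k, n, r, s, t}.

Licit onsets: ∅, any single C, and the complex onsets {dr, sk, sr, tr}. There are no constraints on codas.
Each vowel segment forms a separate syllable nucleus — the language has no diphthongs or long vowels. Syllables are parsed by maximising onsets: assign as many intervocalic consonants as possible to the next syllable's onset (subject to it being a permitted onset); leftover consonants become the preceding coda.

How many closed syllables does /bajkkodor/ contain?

Vowels present: a, o, o; each is a nucleus, giving 3 syllables.
σ1/σ2 boundary: /jkk/ — longest licit onset from the right is /k/, leaving /jk/ as coda.
σ2/σ3 boundary: /d/ is a single consonant, so it becomes the next onset.
Result: bajk.ko.dor.
Classifying each syllable: /bajk/ (closed), /ko/ (open), /dor/ (closed).
Closed syllables: 2.

2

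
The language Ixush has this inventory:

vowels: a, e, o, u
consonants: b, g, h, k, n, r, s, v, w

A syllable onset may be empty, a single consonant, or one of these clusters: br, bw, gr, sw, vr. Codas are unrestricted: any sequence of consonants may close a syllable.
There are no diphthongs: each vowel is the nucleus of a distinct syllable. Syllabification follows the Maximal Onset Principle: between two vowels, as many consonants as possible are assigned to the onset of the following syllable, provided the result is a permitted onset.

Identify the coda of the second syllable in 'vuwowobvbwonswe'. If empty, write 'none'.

none

Vowels present: u, o, o, o, e; each is a nucleus, giving 5 syllables.
σ1/σ2 boundary: /w/ → onset of the next syllable (single consonants are always licit onsets).
σ2/σ3 boundary: /w/ → onset of the next syllable (single consonants are always licit onsets).
σ3/σ4 boundary: cluster /bvbw/ — the longest permitted-onset suffix is /bw/; onset = /bw/, preceding coda = /bv/.
σ4/σ5 boundary: /nsw/ — longest licit onset from the right is /sw/, leaving /n/ as coda.
Result: vu.wo.wobv.bwon.swe.
Syllable 2 is /wo/: onset /w/, nucleus /o/, coda ∅.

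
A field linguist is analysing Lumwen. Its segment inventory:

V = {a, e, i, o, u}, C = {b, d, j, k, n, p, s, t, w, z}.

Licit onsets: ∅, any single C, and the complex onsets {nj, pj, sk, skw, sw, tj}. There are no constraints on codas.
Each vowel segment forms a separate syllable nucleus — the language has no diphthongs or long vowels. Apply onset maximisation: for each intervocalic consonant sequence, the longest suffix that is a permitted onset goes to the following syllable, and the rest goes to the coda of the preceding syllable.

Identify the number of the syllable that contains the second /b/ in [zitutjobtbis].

Vowels present: i, u, o, i; each is a nucleus, giving 4 syllables.
V1 /i/ – V2 /u/: just /t/ — single C goes to the following onset.
V2 /u/ – V3 /o/: /tj/ — entire cluster is a permitted onset → onset /tj/, coda ∅.
V3 /o/ – V4 /i/: /btb/ splits as /bt/ + /b/ (/b/ is the longest suffix that is a licit onset).
Syllabification: zi.tu.tjobt.bis.
The second /b/ is in the onset of syllable 4 (/bis/).

4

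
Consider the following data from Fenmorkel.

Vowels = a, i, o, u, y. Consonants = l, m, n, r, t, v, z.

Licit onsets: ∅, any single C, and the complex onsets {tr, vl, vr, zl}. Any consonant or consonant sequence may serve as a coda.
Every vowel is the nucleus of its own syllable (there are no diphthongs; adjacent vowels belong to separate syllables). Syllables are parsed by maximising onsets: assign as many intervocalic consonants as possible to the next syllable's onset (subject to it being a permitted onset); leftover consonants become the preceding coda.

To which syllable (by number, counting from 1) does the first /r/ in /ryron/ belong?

Vowels present: y, o; each is a nucleus, giving 2 syllables.
/y…o/ gap (V1→V2): /r/ is a single consonant, so it becomes the next onset.
So the parse is ry.ron.
The first /r/ is in the onset of syllable 1 (/ry/).

1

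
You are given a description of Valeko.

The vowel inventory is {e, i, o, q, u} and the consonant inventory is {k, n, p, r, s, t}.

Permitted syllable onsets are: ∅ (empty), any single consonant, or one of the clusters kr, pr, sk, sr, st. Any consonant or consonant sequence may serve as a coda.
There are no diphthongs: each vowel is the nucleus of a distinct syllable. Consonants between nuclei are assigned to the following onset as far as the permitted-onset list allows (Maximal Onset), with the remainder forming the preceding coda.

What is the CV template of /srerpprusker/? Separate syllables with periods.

CCVCC.CCV.CCVC

Nuclei (vowels): e, u, e → 3 syllables.
/e…u/ gap (V1→V2): cluster /rppr/ — the longest permitted-onset suffix is /pr/; onset = /pr/, preceding coda = /rp/.
/u…e/ gap (V2→V3): cluster /sk/ — /sk/ is itself a permitted onset, so the whole cluster goes right; preceding coda = ∅.
Putting it together: srerp.pru.sker.
Mapping each syllable to C/V: /srerp/ → CCVCC, /pru/ → CCV, /sker/ → CCVC.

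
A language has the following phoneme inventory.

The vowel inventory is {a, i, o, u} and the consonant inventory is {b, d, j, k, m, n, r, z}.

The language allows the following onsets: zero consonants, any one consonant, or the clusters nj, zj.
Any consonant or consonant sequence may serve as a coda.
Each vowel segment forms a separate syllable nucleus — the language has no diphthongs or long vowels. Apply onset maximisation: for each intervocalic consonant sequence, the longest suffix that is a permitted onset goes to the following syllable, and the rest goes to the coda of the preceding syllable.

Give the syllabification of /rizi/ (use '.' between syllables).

ri.zi

Nuclei (vowels): i, i → 2 syllables.
Between /i/ (V1) and /i/ (V2): just /z/ — single C goes to the following onset.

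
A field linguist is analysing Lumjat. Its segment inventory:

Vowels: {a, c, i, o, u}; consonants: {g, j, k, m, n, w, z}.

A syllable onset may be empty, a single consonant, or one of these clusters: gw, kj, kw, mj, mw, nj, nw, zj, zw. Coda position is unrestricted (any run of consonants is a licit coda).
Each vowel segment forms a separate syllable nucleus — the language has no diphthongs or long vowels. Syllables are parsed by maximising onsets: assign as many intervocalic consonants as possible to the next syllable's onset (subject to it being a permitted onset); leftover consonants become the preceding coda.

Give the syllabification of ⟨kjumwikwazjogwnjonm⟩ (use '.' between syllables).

Vowels present: u, i, a, o, o; each is a nucleus, giving 5 syllables.
σ1/σ2 boundary: /mw/ — entire cluster is a permitted onset → onset /mw/, coda ∅.
σ2/σ3 boundary: /kw/ — entire cluster is a permitted onset → onset /kw/, coda ∅.
σ3/σ4 boundary: /zj/ is a licit onset in full, so it all attaches to the next syllable.
σ4/σ5 boundary: /gwnj/ splits as /gw/ + /nj/ (/nj/ is the longest suffix that is a licit onset).

kju.mwi.kwa.zjogw.njonm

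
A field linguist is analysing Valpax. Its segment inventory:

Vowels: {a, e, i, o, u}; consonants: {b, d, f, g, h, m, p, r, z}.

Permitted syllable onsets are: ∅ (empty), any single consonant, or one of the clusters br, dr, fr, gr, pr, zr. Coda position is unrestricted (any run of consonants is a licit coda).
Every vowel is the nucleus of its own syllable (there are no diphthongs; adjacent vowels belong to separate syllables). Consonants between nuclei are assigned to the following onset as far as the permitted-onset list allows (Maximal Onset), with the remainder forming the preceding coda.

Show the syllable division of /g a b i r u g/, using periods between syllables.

Vowels present: a, i, u; each is a nucleus, giving 3 syllables.
Between /a/ (V1) and /i/ (V2): /b/ is a single consonant, so it becomes the next onset.
Between /i/ (V2) and /u/ (V3): /r/ is a single consonant, so it becomes the next onset.

ga.bi.rug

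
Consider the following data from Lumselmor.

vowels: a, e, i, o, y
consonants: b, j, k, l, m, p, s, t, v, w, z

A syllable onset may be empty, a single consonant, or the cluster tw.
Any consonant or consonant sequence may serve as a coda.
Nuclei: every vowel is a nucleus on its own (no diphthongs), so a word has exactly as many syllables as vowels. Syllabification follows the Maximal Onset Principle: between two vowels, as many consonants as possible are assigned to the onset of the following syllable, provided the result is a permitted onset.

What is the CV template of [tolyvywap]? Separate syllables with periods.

CV.CV.CV.CVC

Nuclei (vowels): o, y, y, a → 4 syllables.
/o…y/ gap (V1→V2): just /l/ — single C goes to the following onset.
/y…y/ gap (V2→V3): just /v/ — single C goes to the following onset.
/y…a/ gap (V3→V4): /w/ is a single consonant, so it becomes the next onset.
Putting it together: to.ly.vy.wap.
Mapping each syllable to C/V: /to/ → CV, /ly/ → CV, /vy/ → CV, /wap/ → CVC.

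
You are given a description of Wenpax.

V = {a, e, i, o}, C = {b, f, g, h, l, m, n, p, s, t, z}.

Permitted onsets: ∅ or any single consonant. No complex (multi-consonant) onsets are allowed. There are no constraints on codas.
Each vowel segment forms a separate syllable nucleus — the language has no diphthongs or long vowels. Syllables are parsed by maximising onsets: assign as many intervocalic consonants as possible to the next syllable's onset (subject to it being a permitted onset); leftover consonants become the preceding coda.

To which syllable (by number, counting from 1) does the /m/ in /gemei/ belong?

2

Nuclei (vowels): e, e, i → 3 syllables.
/e…e/ gap (V1→V2): /m/ → onset of the next syllable (single consonants are always licit onsets).
/e…i/ gap (V2→V3): hiatus — the boundary sits between the two vowels.
Putting it together: ge.me.i.
The /m/ is in the onset of syllable 2 (/me/).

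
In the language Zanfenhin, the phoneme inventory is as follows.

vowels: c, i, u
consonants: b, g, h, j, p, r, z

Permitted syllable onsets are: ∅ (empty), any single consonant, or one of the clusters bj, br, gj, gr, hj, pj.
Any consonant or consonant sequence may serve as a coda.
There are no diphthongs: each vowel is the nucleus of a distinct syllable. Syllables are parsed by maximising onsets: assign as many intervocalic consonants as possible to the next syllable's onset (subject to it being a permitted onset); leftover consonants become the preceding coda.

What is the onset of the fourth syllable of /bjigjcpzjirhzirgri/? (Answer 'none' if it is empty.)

z

Vowels present: i, c, i, i, i; each is a nucleus, giving 5 syllables.
/i…c/ gap (V1→V2): /gj/ — entire cluster is a permitted onset → onset /gj/, coda ∅.
/c…i/ gap (V2→V3): /pzj/ splits as /pz/ + /j/ (/j/ is the longest suffix that is a licit onset).
/i…i/ gap (V3→V4): cluster /rhz/ — the longest permitted-onset suffix is /z/; onset = /z/, preceding coda = /rh/.
/i…i/ gap (V4→V5): /rgr/ — longest licit onset from the right is /gr/, leaving /r/ as coda.
Putting it together: bji.gjcpz.jirh.zir.gri.
Syllable 4 is /zir/: onset /z/, nucleus /i/, coda /r/.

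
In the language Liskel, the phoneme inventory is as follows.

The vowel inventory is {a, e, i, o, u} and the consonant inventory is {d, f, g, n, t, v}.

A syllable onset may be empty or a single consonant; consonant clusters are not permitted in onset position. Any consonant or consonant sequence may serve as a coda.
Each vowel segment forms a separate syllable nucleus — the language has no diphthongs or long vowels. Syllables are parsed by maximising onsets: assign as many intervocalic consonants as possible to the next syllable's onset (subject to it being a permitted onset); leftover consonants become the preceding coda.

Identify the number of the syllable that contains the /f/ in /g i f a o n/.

2

The vowels are i, a, o — 3 nuclei, so 3 syllables.
Between /i/ (V1) and /a/ (V2): just /f/ — single C goes to the following onset.
Between /a/ (V2) and /o/ (V3): nothing intervenes; syllable break is V.V.
Putting it together: gi.fa.on.
The /f/ is in the onset of syllable 2 (/fa/).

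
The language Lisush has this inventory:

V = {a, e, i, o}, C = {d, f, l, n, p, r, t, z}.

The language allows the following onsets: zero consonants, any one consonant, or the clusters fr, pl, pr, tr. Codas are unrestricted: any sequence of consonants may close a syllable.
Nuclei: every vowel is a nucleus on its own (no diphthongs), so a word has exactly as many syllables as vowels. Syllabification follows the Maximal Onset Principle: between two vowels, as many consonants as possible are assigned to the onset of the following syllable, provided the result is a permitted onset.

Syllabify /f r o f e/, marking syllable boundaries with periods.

Vowels present: o, e; each is a nucleus, giving 2 syllables.
/o…e/ gap (V1→V2): /f/ → onset of the next syllable (single consonants are always licit onsets).

fro.fe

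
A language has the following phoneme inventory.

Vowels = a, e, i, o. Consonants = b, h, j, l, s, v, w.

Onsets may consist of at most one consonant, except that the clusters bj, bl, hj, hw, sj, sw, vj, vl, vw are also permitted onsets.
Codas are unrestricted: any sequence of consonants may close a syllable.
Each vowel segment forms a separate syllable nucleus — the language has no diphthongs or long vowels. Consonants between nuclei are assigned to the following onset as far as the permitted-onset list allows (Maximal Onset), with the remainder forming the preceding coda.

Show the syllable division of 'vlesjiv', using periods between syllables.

vle.sjiv

Nuclei (vowels): e, i → 2 syllables.
Between /e/ (V1) and /i/ (V2): /sj/ is a licit onset in full, so it all attaches to the next syllable.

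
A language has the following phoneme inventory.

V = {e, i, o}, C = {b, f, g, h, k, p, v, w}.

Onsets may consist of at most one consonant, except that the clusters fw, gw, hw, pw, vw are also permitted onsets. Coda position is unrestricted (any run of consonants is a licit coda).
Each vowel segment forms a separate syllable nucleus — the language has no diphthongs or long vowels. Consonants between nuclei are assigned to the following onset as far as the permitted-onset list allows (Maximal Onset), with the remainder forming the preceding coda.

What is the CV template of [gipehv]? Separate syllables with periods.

CV.CVCC

The vowels are i, e — 2 nuclei, so 2 syllables.
/i…e/ gap (V1→V2): /p/ is a single consonant, so it becomes the next onset.
So the parse is gi.pehv.
Mapping each syllable to C/V: /gi/ → CV, /pehv/ → CVCC.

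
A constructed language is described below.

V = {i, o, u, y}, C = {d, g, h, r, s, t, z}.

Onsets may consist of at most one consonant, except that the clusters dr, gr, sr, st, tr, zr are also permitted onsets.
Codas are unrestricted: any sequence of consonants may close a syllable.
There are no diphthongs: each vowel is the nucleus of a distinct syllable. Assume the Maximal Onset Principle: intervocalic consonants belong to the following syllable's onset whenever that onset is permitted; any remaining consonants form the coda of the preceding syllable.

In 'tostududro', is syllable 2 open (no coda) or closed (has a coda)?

Nuclei (vowels): o, u, u, o → 4 syllables.
/o…u/ gap (V1→V2): /st/ is a licit onset in full, so it all attaches to the next syllable.
/u…u/ gap (V2→V3): just /d/ — single C goes to the following onset.
/u…o/ gap (V3→V4): /dr/ — entire cluster is a permitted onset → onset /dr/, coda ∅.
So the parse is to.stu.du.dro.
Syllable 2 is /stu/; it ends in its nucleus with no coda, so it is open.

open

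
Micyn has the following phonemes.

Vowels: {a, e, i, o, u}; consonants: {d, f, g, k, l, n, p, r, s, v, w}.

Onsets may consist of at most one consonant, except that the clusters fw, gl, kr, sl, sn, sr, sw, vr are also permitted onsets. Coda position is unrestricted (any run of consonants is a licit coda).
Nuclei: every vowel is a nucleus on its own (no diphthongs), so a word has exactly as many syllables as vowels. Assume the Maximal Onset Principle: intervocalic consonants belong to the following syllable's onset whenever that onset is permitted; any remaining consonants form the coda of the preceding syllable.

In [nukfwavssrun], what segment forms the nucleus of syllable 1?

u

Nuclei (vowels): u, a, u → 3 syllables.
The first nucleus (vowel 1 from the left) is /u/.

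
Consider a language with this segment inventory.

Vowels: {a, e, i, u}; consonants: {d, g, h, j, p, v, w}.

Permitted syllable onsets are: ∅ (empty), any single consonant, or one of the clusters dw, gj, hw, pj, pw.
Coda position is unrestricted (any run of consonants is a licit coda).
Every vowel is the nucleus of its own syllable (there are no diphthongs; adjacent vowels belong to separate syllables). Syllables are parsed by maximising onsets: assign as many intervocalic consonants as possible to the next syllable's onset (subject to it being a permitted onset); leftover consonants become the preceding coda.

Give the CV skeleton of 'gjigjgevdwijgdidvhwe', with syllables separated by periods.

Nuclei (vowels): i, e, i, i, e → 5 syllables.
σ1/σ2 boundary: /gjg/ splits as /gj/ + /g/ (/g/ is the longest suffix that is a licit onset).
σ2/σ3 boundary: cluster /vdw/ — the longest permitted-onset suffix is /dw/; onset = /dw/, preceding coda = /v/.
σ3/σ4 boundary: cluster /jgd/ — the longest permitted-onset suffix is /d/; onset = /d/, preceding coda = /jg/.
σ4/σ5 boundary: cluster /dvhw/ — the longest permitted-onset suffix is /hw/; onset = /hw/, preceding coda = /dv/.
Result: gjigj.gev.dwijg.didv.hwe.
Mapping each syllable to C/V: /gjigj/ → CCVCC, /gev/ → CVC, /dwijg/ → CCVCC, /didv/ → CVCC, /hwe/ → CCV.

CCVCC.CVC.CCVCC.CVCC.CCV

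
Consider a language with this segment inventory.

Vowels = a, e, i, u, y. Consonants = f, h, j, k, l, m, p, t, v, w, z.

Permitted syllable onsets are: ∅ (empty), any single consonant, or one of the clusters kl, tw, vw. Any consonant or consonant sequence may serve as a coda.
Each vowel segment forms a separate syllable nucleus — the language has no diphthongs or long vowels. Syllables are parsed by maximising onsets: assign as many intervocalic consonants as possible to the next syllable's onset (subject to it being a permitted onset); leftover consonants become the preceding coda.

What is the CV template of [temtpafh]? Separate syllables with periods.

Vowels present: e, a; each is a nucleus, giving 2 syllables.
σ1/σ2 boundary: /mtp/; trying suffixes from longest down, /p/ is the first permitted one, so coda /mt/ | onset /p/.
Putting it together: temt.pafh.
Mapping each syllable to C/V: /temt/ → CVCC, /pafh/ → CVCC.

CVCC.CVCC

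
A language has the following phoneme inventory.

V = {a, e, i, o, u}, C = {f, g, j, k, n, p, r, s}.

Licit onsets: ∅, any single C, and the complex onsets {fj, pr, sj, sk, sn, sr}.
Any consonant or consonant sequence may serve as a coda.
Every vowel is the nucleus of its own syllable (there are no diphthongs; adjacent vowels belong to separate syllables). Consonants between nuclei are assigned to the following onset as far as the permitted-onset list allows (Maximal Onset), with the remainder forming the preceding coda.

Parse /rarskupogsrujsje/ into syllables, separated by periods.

The vowels are a, u, o, u, e — 5 nuclei, so 5 syllables.
σ1/σ2 boundary: /rsk/ splits as /r/ + /sk/ (/sk/ is the longest suffix that is a licit onset).
σ2/σ3 boundary: /p/ → onset of the next syllable (single consonants are always licit onsets).
σ3/σ4 boundary: cluster /gsr/ — the longest permitted-onset suffix is /sr/; onset = /sr/, preceding coda = /g/.
σ4/σ5 boundary: /jsj/ splits as /j/ + /sj/ (/sj/ is the longest suffix that is a licit onset).

rar.sku.pog.sruj.sje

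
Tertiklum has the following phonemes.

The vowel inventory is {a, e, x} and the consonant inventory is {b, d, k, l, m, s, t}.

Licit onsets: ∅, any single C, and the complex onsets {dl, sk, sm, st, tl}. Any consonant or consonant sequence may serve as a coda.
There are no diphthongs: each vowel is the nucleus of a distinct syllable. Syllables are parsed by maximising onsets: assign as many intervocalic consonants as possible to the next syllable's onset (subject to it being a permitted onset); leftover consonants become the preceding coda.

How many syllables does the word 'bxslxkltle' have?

3

Nuclei (vowels): x, x, e → 3 syllables.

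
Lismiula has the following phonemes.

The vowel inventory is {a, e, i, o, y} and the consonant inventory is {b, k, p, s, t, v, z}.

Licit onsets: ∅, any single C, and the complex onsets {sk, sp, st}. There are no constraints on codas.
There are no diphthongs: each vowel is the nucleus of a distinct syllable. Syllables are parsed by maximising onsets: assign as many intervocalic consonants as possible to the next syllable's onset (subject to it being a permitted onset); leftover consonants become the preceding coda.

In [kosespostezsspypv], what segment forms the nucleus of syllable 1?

Vowels present: o, e, o, e, y; each is a nucleus, giving 5 syllables.
The first nucleus (vowel 1 from the left) is /o/.

o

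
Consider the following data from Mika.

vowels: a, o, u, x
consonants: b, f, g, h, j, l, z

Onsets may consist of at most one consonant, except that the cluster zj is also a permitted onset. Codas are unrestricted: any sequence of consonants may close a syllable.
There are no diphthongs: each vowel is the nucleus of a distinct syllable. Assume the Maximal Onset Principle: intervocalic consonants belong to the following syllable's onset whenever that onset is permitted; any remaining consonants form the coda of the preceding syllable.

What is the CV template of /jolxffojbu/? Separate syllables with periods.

Nuclei (vowels): o, x, o, u → 4 syllables.
σ1/σ2 boundary: just /l/ — single C goes to the following onset.
σ2/σ3 boundary: /ff/ — longest licit onset from the right is /f/, leaving /f/ as coda.
σ3/σ4 boundary: /jb/; trying suffixes from longest down, /b/ is the first permitted one, so coda /j/ | onset /b/.
Putting it together: jo.lxf.foj.bu.
Mapping each syllable to C/V: /jo/ → CV, /lxf/ → CVC, /foj/ → CVC, /bu/ → CV.

CV.CVC.CVC.CV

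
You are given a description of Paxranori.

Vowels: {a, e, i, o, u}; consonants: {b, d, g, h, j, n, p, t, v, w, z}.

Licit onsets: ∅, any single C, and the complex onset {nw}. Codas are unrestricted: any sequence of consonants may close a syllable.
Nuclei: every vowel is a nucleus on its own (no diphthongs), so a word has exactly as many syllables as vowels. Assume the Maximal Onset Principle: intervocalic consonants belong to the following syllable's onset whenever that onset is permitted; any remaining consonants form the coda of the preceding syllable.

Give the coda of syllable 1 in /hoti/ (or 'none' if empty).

none

The vowels are o, i — 2 nuclei, so 2 syllables.
/o…i/ gap (V1→V2): just /t/ — single C goes to the following onset.
Result: ho.ti.
Syllable 1 is /ho/: onset /h/, nucleus /o/, coda ∅.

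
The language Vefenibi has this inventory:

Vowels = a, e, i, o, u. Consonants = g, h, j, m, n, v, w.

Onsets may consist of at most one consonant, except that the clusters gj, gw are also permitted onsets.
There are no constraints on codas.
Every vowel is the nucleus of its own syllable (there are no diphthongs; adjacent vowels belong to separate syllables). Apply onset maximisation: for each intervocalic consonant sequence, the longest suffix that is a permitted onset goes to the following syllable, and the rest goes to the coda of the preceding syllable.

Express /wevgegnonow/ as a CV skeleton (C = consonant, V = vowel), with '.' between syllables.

Nuclei (vowels): e, e, o, o → 4 syllables.
σ1/σ2 boundary: /vg/; trying suffixes from longest down, /g/ is the first permitted one, so coda /v/ | onset /g/.
σ2/σ3 boundary: cluster /gn/ — the longest permitted-onset suffix is /n/; onset = /n/, preceding coda = /g/.
σ3/σ4 boundary: /n/ is a single consonant, so it becomes the next onset.
Syllabification: wev.geg.no.now.
Mapping each syllable to C/V: /wev/ → CVC, /geg/ → CVC, /no/ → CV, /now/ → CVC.

CVC.CVC.CV.CVC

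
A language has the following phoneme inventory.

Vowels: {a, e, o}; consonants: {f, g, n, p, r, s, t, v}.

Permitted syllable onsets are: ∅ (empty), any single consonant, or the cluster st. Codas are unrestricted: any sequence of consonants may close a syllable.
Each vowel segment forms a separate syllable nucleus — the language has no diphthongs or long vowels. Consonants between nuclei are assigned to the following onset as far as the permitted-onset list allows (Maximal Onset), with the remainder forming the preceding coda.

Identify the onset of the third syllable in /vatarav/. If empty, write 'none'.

r

The vowels are a, a, a — 3 nuclei, so 3 syllables.
V1 /a/ – V2 /a/: /t/ is a single consonant, so it becomes the next onset.
V2 /a/ – V3 /a/: just /r/ — single C goes to the following onset.
Result: va.ta.rav.
Syllable 3 is /rav/: onset /r/, nucleus /a/, coda /v/.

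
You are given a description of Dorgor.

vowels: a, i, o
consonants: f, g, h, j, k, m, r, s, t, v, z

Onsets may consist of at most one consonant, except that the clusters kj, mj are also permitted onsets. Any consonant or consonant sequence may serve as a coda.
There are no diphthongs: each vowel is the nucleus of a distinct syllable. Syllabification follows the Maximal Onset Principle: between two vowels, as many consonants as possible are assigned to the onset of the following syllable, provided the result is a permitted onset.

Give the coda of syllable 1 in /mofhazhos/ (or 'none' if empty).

f

Nuclei (vowels): o, a, o → 3 syllables.
V1 /o/ – V2 /a/: cluster /fh/ — the longest permitted-onset suffix is /h/; onset = /h/, preceding coda = /f/.
V2 /a/ – V3 /o/: /zh/ — longest licit onset from the right is /h/, leaving /z/ as coda.
Syllabification: mof.haz.hos.
Syllable 1 is /mof/: onset /m/, nucleus /o/, coda /f/.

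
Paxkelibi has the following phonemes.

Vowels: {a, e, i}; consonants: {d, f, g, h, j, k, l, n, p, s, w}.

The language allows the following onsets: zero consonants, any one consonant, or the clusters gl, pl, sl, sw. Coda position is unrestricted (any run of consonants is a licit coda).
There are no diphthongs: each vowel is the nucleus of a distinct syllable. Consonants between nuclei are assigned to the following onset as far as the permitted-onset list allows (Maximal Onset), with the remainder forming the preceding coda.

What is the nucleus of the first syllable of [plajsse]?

a

The vowels are a, e — 2 nuclei, so 2 syllables.
The first nucleus (vowel 1 from the left) is /a/.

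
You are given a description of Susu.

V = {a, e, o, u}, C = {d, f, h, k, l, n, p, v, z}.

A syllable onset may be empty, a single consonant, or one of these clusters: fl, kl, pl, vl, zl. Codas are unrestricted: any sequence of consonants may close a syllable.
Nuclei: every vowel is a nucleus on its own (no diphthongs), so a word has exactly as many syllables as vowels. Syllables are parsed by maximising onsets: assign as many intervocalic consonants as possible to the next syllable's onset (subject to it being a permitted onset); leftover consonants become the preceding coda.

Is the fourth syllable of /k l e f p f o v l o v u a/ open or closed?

open

Nuclei (vowels): e, o, o, u, a → 5 syllables.
V1 /e/ – V2 /o/: cluster /fpf/ — the longest permitted-onset suffix is /f/; onset = /f/, preceding coda = /fp/.
V2 /o/ – V3 /o/: cluster /vl/ — /vl/ is itself a permitted onset, so the whole cluster goes right; preceding coda = ∅.
V3 /o/ – V4 /u/: /v/ is a single consonant, so it becomes the next onset.
V4 /u/ – V5 /a/: nothing intervenes; syllable break is V.V.
Result: klefp.fo.vlo.vu.a.
Syllable 4 is /vu/; it ends in its nucleus with no coda, so it is open.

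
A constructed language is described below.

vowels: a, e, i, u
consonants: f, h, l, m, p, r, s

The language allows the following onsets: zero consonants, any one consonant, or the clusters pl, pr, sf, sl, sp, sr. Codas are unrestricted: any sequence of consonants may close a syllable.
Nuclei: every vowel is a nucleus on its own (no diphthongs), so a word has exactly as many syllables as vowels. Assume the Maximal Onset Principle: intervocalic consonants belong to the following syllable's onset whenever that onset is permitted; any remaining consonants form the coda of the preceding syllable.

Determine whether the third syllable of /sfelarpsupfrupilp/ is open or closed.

Nuclei (vowels): e, a, u, u, i → 5 syllables.
V1 /e/ – V2 /a/: /l/ is a single consonant, so it becomes the next onset.
V2 /a/ – V3 /u/: /rps/ — longest licit onset from the right is /s/, leaving /rp/ as coda.
V3 /u/ – V4 /u/: /pfr/ — longest licit onset from the right is /r/, leaving /pf/ as coda.
V4 /u/ – V5 /i/: just /p/ — single C goes to the following onset.
Result: sfe.larp.supf.ru.pilp.
Syllable 3 is /supf/ with coda /pf/, so it is closed.

closed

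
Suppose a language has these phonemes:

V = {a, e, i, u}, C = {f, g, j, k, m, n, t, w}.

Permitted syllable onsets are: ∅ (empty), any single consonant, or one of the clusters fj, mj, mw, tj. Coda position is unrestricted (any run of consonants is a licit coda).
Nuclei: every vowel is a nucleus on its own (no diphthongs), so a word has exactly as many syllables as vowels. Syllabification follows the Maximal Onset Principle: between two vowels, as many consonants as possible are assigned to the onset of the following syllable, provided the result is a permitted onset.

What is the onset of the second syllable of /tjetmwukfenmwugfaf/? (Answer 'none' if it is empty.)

Vowels present: e, u, e, u, a; each is a nucleus, giving 5 syllables.
/e…u/ gap (V1→V2): /tmw/; trying suffixes from longest down, /mw/ is the first permitted one, so coda /t/ | onset /mw/.
/u…e/ gap (V2→V3): cluster /kf/ — the longest permitted-onset suffix is /f/; onset = /f/, preceding coda = /k/.
/e…u/ gap (V3→V4): /nmw/; trying suffixes from longest down, /mw/ is the first permitted one, so coda /n/ | onset /mw/.
/u…a/ gap (V4→V5): /gf/ — longest licit onset from the right is /f/, leaving /g/ as coda.
Result: tjet.mwuk.fen.mwug.faf.
Syllable 2 is /mwuk/: onset /mw/, nucleus /u/, coda /k/.

mw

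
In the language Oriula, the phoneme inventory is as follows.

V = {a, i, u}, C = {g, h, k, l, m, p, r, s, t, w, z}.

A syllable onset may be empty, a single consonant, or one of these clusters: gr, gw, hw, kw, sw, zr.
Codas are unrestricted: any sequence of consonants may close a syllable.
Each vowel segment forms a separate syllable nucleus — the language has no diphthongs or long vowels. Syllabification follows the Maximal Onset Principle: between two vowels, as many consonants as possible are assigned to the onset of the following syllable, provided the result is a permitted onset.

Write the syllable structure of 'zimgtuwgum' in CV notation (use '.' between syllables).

Nuclei (vowels): i, u, u → 3 syllables.
Between /i/ (V1) and /u/ (V2): cluster /mgt/ — the longest permitted-onset suffix is /t/; onset = /t/, preceding coda = /mg/.
Between /u/ (V2) and /u/ (V3): cluster /wg/ — the longest permitted-onset suffix is /g/; onset = /g/, preceding coda = /w/.
Putting it together: zimg.tuw.gum.
Mapping each syllable to C/V: /zimg/ → CVCC, /tuw/ → CVC, /gum/ → CVC.

CVCC.CVC.CVC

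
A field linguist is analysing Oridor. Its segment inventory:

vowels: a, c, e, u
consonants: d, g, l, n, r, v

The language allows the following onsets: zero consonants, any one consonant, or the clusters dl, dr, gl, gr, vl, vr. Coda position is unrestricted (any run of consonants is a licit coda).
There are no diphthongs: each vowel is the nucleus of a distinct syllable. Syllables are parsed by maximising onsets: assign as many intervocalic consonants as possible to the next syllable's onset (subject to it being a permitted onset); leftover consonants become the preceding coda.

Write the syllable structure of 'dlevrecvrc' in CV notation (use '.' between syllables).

CCV.CCV.V.CCV

Vowels present: e, e, c, c; each is a nucleus, giving 4 syllables.
V1 /e/ – V2 /e/: /vr/ is a licit onset in full, so it all attaches to the next syllable.
V2 /e/ – V3 /c/: hiatus — the boundary sits between the two vowels.
V3 /c/ – V4 /c/: /vr/ is a licit onset in full, so it all attaches to the next syllable.
Result: dle.vre.c.vrc.
Mapping each syllable to C/V: /dle/ → CCV, /vre/ → CCV, /c/ → V, /vrc/ → CCV.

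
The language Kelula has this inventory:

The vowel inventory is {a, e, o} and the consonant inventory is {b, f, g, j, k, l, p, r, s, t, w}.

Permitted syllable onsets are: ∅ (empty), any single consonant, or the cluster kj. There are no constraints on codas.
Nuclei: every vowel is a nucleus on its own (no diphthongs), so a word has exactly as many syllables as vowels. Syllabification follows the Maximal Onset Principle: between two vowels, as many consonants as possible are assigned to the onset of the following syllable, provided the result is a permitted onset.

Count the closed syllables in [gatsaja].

Nuclei (vowels): a, a, a → 3 syllables.
/a…a/ gap (V1→V2): /ts/ splits as /t/ + /s/ (/s/ is the longest suffix that is a licit onset).
/a…a/ gap (V2→V3): just /j/ — single C goes to the following onset.
Syllabification: gat.sa.ja.
Classifying each syllable: /gat/ (closed), /sa/ (open), /ja/ (open).
Closed syllables: 1.

1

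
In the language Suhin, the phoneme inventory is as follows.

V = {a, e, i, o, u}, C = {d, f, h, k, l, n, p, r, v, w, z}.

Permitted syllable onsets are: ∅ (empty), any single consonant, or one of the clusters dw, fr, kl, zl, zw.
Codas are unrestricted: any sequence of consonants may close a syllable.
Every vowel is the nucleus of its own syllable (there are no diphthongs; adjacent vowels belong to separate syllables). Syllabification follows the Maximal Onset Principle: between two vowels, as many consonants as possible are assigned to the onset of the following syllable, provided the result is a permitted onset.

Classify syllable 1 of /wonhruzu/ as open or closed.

closed

Nuclei (vowels): o, u, u → 3 syllables.
V1 /o/ – V2 /u/: /nhr/ splits as /nh/ + /r/ (/r/ is the longest suffix that is a licit onset).
V2 /u/ – V3 /u/: /z/ → onset of the next syllable (single consonants are always licit onsets).
Result: wonh.ru.zu.
Syllable 1 is /wonh/ with coda /nh/, so it is closed.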